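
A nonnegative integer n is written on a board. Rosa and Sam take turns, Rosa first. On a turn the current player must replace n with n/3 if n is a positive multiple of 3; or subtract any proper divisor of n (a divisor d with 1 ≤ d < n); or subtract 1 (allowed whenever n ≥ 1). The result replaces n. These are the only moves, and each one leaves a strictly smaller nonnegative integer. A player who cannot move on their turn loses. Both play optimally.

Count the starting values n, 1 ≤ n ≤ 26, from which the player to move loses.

10

Classify positions by backward induction: terminal positions (no move available) are L. From any other position, the mover wins iff some move reaches an L.
n=0: no move → L
n=1: can move to 0, which is L ⇒ W
n=2: the only move is to 1(W), a W ⇒ L
n=3: can move to 2, which is L ⇒ W
n=4: can move to 2, which is L ⇒ W
n=5: the only move is to 4(W), a W ⇒ L
n=6: can move to 2, which is L ⇒ W
n=7: the only move is to 6(W), a W ⇒ L
n=8: can move to 7, which is L ⇒ W
n=9: moves to 3(W), 6(W), 8(W); every one is W ⇒ L
n=10: can move to 5, which is L ⇒ W
n=11: the only move is to 10(W), a W ⇒ L
n=12: can move to 9, which is L ⇒ W
n=13: the only move is to 12(W), a W ⇒ L
n=14: can move to 7, which is L ⇒ W
n=15: can move to 5, which is L ⇒ W
n=16: moves to 8(W), 12(W), 14(W), 15(W); every one is W ⇒ L
n=17: can move to 16, which is L ⇒ W
n=18: can move to 9, which is L ⇒ W
n=19: the only move is to 18(W), a W ⇒ L
n=20: can move to 16, which is L ⇒ W
n=21: can move to 7, which is L ⇒ W
n=22: can move to 11, which is L ⇒ W
n=23: the only move is to 22(W), a W ⇒ L
n=24: can move to 16, which is L ⇒ W
n=25: moves to 20(W), 24(W); every one is W ⇒ L
n=26: can move to 13, which is L ⇒ W
L entries with 1 ≤ n ≤ 26 (n=0 is outside the asked range and is not counted): n = 2, 5, 7, 9, 11, 13, 16, 19, 23, 25; that makes 10.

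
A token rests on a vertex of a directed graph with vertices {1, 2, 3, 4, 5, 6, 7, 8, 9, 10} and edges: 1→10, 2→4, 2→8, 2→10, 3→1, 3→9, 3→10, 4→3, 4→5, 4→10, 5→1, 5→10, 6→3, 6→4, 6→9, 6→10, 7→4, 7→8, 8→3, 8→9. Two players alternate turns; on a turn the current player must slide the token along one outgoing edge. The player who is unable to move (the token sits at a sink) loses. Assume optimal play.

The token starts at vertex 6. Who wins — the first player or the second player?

Label each position W (a win for the player to move) or L (a loss). A position with no legal move is L; any other position is W exactly when some move reaches an L, and L when every move reaches a W.
Every edge goes from a vertex to one that appears earlier in the order 10, 9, 1, 3, 8, 5, 4, 6, 2, 7, so processing vertices in that order labels each vertex after all of its successors.
10: no outgoing edge → L
9: no outgoing edge → L
1: →10(L), so W
3: →9(L), so W
8: →9(L), so W
5: →10(L), so W
4: →10(L), so W
6: →9(L), so W
2: →10(L), so W
7: →4(W), 8(W) — all W, so L
The starting position 6 is W: the player to move should move to 9, handing over an L position.

The first player wins.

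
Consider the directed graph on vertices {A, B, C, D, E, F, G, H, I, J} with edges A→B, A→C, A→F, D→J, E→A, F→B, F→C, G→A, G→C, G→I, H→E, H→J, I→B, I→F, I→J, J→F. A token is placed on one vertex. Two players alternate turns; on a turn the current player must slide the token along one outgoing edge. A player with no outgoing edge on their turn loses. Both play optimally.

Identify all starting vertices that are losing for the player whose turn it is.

Use the standard recursion: the mover loses at a terminal position; elsewhere, the mover wins exactly when some move hands the opponent an L position.
Every edge goes from a vertex to one that appears earlier in the order C, B, F, J, A, E, I, D, G, H, so processing vertices in that order labels each vertex after all of its successors.
C: no outgoing edge → L
B: no outgoing edge → L
F: can move to B, which is L ⇒ W
J: the only move is to F(W), a W ⇒ L
A: can move to B, which is L ⇒ W
E: the only move is to A(W), a W ⇒ L
I: can move to J, which is L ⇒ W
D: can move to J, which is L ⇒ W
G: can move to C, which is L ⇒ W
H: can move to E, which is L ⇒ W
Reading off the rows marked L gives the requested list; there are 4 such vertices.

B, C, E, J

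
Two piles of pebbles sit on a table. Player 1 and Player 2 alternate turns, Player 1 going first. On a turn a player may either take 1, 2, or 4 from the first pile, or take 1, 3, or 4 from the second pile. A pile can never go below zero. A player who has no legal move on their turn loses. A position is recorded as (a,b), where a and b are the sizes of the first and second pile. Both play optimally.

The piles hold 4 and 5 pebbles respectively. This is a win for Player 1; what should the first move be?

Move to (4,1).

Positions with no move are L. A position that does have a move is losing for the player to move precisely when every available move leads to a winning position for the opponent. Fill in the labels:
No move ever increases a pile, so every position that can arise here has a ≤ 4 and b ≤ 5; it is enough to label the cells with 0 ≤ a ≤ 4 and 0 ≤ b ≤ 5.
Every move lowers a or b (never raises either), so fill the grid row by row in increasing a, and left to right within a row: each cell's successors are then already labelled.
      b=0  b=1  b=2  b=3  b=4  b=5
a=0:    L    W    L    W    W    W
a=1:    W    L    W    L    W    W
a=2:    W    W    W    W    L    W
a=3:    L    W    L    W    W    W
a=4:    W    L    W    L    W    W
Cells with no legal move (terminal, hence L): (0,0).
The remaining L cells, each justified by listing all of its moves:
(0,2): only reaches (0,1)(W), which is W → L
(1,1): only reaches (0,1)(W), (1,0)(W), all W → L
(1,3): only reaches (0,3)(W), (1,2)(W), (1,0)(W), all W → L
(2,4): only reaches (1,4)(W), (0,4)(W), (2,3)(W), (2,1)(W), (2,0)(W), all W → L
(3,0): only reaches (2,0)(W), (1,0)(W), all W → L
(3,2): only reaches (2,2)(W), (1,2)(W), (3,1)(W), all W → L
(4,1): only reaches (3,1)(W), (2,1)(W), (0,1)(W), (4,0)(W), all W → L
(4,3): only reaches (3,3)(W), (2,3)(W), (0,3)(W), (4,2)(W), (4,0)(W), all W → L
Every other cell has at least one move into one of the L cells above, so it is W.
From (4,5), the L positions reachable in one move are: (4,1).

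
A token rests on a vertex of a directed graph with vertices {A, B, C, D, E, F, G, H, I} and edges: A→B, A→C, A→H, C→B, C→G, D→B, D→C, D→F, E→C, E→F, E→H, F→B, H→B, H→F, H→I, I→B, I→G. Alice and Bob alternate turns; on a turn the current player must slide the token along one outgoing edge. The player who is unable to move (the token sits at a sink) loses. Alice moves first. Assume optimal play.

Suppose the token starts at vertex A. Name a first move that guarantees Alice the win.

Compute win/loss labels from the base case upward. A position with no move is L. Any other position is W if it can reach an L in one move, else L.
Every edge goes from a vertex to one that appears earlier in the order B, G, C, I, F, H, D, E, A, so processing vertices in that order labels each vertex after all of its successors.
B: no outgoing edge → L
G: no outgoing edge → L
C: →G(L), so W
I: →G(L), so W
F: →B(L), so W
H: →B(L), so W
D: →B(L), so W
E: →H(W), F(W), C(W) — all W, so L
A: →B(L), so W
From A, the L positions reachable in one move are: B.

Move to B.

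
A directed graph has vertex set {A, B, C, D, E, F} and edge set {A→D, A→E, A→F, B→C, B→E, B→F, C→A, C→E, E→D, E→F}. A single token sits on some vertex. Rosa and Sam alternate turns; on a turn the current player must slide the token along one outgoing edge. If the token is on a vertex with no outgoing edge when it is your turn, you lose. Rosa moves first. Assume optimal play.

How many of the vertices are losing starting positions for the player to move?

Classify positions by backward induction: terminal positions (no move available) are L. From any other position, the mover wins iff some move reaches an L.
Every edge goes from a vertex to one that appears earlier in the order F, D, E, A, C, B, so processing vertices in that order labels each vertex after all of its successors.
F: no outgoing edge → L
D: no outgoing edge → L
E: W (go to D, an L position)
A: W (go to D, an L position)
C: L (options A(W), E(W) are all W)
B: W (go to C, an L position)
The L vertices are C, D, F; that is 3 in all.

3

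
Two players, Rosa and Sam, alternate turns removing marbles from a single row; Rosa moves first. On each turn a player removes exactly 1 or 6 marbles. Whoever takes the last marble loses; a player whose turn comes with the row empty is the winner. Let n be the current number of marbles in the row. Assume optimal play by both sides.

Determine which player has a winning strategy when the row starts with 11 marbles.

Positions with no move are W. A position that does have a move is losing for the player to move precisely when every available move leads to a winning position for the opponent. Fill in the labels:
n=0: no move; the opponent has just taken the last marble and therefore loses → W
n=1: →0(W) only, which is W, so L
n=2: →1(L), so W
n=3: →2(W) only, which is W, so L
n=4: →3(L), so W
n=5: →4(W) only, which is W, so L
n=6: →5(L), so W
n=7: →1(L), so W
n=8: →7(W), 2(W) — all W, so L
n=9: →8(L), so W
n=10: →9(W), 4(W) — all W, so L
n=11: →10(L), so W
The starting position 11 is W: Rosa should remove 1, leaving 10, handing over an L position.

Rosa wins.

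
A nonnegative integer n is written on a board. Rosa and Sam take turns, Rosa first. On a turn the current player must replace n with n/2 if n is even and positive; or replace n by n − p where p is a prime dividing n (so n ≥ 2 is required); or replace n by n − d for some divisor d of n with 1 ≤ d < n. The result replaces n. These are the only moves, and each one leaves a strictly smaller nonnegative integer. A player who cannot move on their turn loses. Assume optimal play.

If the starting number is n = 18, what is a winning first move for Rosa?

Move to 9.

Build the W/L table. Terminal = L. A non-terminal position is W if it has a move to some L; otherwise it is L.
n=0: no move → L
n=1: no move → L
n=2: can move to 0, which is L ⇒ W
n=3: can move to 0, which is L ⇒ W
n=4: moves to 2(W), 3(W); every one is W ⇒ L
n=5: can move to 0, which is L ⇒ W
n=6: can move to 4, which is L ⇒ W
n=7: can move to 0, which is L ⇒ W
n=8: can move to 4, which is L ⇒ W
n=9: moves to 6(W), 8(W); every one is W ⇒ L
n=10: can move to 9, which is L ⇒ W
n=11: can move to 0, which is L ⇒ W
n=12: can move to 9, which is L ⇒ W
n=13: can move to 0, which is L ⇒ W
n=14: moves to 7(W), 12(W), 13(W); every one is W ⇒ L
n=15: can move to 14, which is L ⇒ W
n=16: can move to 14, which is L ⇒ W
n=17: can move to 0, which is L ⇒ W
n=18: can move to 9, which is L ⇒ W
From 18, the L positions reachable in one move are: 9.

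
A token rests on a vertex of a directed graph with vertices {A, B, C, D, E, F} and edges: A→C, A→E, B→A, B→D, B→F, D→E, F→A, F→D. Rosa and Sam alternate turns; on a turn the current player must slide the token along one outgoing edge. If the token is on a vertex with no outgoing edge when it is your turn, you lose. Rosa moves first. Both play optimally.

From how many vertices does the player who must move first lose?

Use the standard recursion: the mover loses at a terminal position; elsewhere, the mover wins exactly when some move hands the opponent an L position.
Every edge goes from a vertex to one that appears earlier in the order C, E, D, A, F, B, so processing vertices in that order labels each vertex after all of its successors.
C: no outgoing edge → L
E: no outgoing edge → L
D: W (go to E, an L position)
A: W (go to E, an L position)
F: L (options A(W), D(W) are all W)
B: W (go to F, an L position)
The L vertices are C, E, F; that is 3 in all.

3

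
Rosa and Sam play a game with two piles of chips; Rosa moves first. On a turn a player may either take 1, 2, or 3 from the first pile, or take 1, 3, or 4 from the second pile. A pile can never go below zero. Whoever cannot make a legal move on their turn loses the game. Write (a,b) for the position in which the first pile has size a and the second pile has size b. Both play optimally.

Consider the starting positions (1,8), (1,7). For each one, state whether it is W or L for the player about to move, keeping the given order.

Work bottom-up. With no move the player to move loses. Otherwise the position is W if at least one move leads to an L position for the opponent, and L if every move leads to a W.
No move ever increases a pile, so every position that can arise here has a ≤ 1 and b ≤ 8; it is enough to label the cells with 0 ≤ a ≤ 1 and 0 ≤ b ≤ 8.
Every move lowers a or b (never raises either), so fill the grid row by row in increasing a, and left to right within a row: each cell's successors are then already labelled.
      b=0  b=1  b=2  b=3  b=4  b=5  b=6  b=7  b=8
a=0:    L    W    L    W    W    W    W    L    W
a=1:    W    L    W    L    W    W    W    W    L
Cells with no legal move (terminal, hence L): (0,0).
The remaining L cells, each justified by listing all of its moves:
(0,2): the only move is to (0,1)(W), a W ⇒ L
(0,7): moves to (0,6)(W), (0,4)(W), (0,3)(W); every one is W ⇒ L
(1,1): moves to (0,1)(W), (1,0)(W); every one is W ⇒ L
(1,3): moves to (0,3)(W), (1,2)(W), (1,0)(W); every one is W ⇒ L
(1,8): moves to (0,8)(W), (1,7)(W), (1,5)(W), (1,4)(W); every one is W ⇒ L
Every other cell has at least one move into one of the L cells above, so it is W.
(1,8): one of the L cells justified above, so L
(1,7): the move to (0,7) reaches an L cell, so W

(1,8): L, (1,7): W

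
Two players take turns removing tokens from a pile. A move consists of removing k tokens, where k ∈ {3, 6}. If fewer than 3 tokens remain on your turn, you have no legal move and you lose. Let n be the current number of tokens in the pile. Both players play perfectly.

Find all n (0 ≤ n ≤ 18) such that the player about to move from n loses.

0, 1, 2, 9, 10, 11, 18

Classify positions by backward induction: terminal positions (no move available) are L. From any other position, the mover wins iff some move reaches an L.
n=0: no move → L
n=1: no move → L
n=2: no move → L
n=3: →0(L), so W
n=4: →1(L), so W
n=5: →2(L), so W
n=6: →0(L), so W
n=7: →1(L), so W
n=8: →2(L), so W
n=9: →6(W), 3(W) — all W, so L
n=10: →7(W), 4(W) — all W, so L
n=11: →8(W), 5(W) — all W, so L
n=12: →9(L), so W
n=13: →10(L), so W
n=14: →11(L), so W
n=15: →9(L), so W
n=16: →10(L), so W
n=17: →11(L), so W
n=18: →15(W), 12(W) — all W, so L
The losing starting values of n are exactly the entries labelled L in this table (7 of them).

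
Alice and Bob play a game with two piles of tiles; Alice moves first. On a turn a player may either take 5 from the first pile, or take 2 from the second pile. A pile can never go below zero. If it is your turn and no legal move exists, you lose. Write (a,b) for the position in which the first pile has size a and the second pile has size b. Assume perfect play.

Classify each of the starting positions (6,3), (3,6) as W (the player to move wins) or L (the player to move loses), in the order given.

(6,3): L, (3,6): W

Label each position W (a win for the player to move) or L (a loss). A position with no legal move is L; any other position is W exactly when some move reaches an L, and L when every move reaches a W.
No move ever increases a pile, so every position that can arise here has a ≤ 6 and b ≤ 6; it is enough to label the cells with 0 ≤ a ≤ 6 and 0 ≤ b ≤ 6.
Every move lowers a or b (never raises either), so fill the grid row by row in increasing a, and left to right within a row: each cell's successors are then already labelled.
      b=0  b=1  b=2  b=3  b=4  b=5  b=6
a=0:    L    L    W    W    L    L    W
a=1:    L    L    W    W    L    L    W
a=2:    L    L    W    W    L    L    W
a=3:    L    L    W    W    L    L    W
a=4:    L    L    W    W    L    L    W
a=5:    W    W    L    L    W    W    L
a=6:    W    W    L    L    W    W    L
Cells with no legal move (terminal, hence L): (0,0), (0,1), (1,0), (1,1), (2,0), (2,1), (3,0), (3,1), (4,0), (4,1).
The remaining L cells, each justified by listing all of its moves:
(0,4): only reaches (0,2)(W), which is W → L
(0,5): only reaches (0,3)(W), which is W → L
(1,4): only reaches (1,2)(W), which is W → L
(1,5): only reaches (1,3)(W), which is W → L
(2,4): only reaches (2,2)(W), which is W → L
(2,5): only reaches (2,3)(W), which is W → L
(3,4): only reaches (3,2)(W), which is W → L
(3,5): only reaches (3,3)(W), which is W → L
(4,4): only reaches (4,2)(W), which is W → L
(4,5): only reaches (4,3)(W), which is W → L
(5,2): only reaches (0,2)(W), (5,0)(W), all W → L
(5,3): only reaches (0,3)(W), (5,1)(W), all W → L
(5,6): only reaches (0,6)(W), (5,4)(W), all W → L
(6,2): only reaches (1,2)(W), (6,0)(W), all W → L
(6,3): only reaches (1,3)(W), (6,1)(W), all W → L
(6,6): only reaches (1,6)(W), (6,4)(W), all W → L
Every other cell has at least one move into one of the L cells above, so it is W.
(6,3): one of the L cells justified above, so L
(3,6): the move to (3,4) reaches an L cell, so W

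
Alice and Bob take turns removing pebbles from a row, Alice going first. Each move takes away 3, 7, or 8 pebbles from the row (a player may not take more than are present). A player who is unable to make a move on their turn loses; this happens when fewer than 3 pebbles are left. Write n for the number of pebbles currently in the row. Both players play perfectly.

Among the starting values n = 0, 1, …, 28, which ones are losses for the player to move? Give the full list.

0, 1, 2, 6, 11, 12, 16, 17, 21, 22, 26, 27

Classify positions by backward induction: terminal positions (no move available) are L. From any other position, the mover wins iff some move reaches an L.
n=0: no move → L
n=1: no move → L
n=2: no move → L
n=3: W (go to 0, an L position)
n=4: W (go to 1, an L position)
n=5: W (go to 2, an L position)
n=6: L (sole option 3(W) is W)
n=7: W (go to 0, an L position)
n=8: W (go to 1, an L position)
n=9: W (go to 6, an L position)
n=10: W (go to 2, an L position)
n=11: L (options 8(W), 4(W), 3(W) are all W)
n=12: L (options 9(W), 5(W), 4(W) are all W)
n=13: W (go to 6, an L position)
n=14: W (go to 11, an L position)
n=15: W (go to 12, an L position)
n=16: L (options 13(W), 9(W), 8(W) are all W)
n=17: L (options 14(W), 10(W), 9(W) are all W)
n=18: W (go to 11, an L position)
n=19: W (go to 16, an L position)
n=20: W (go to 17, an L position)
n=21: L (options 18(W), 14(W), 13(W) are all W)
n=22: L (options 19(W), 15(W), 14(W) are all W)
n=23: W (go to 16, an L position)
n=24: W (go to 21, an L position)
n=25: W (go to 22, an L position)
n=26: L (options 23(W), 19(W), 18(W) are all W)
n=27: L (options 24(W), 20(W), 19(W) are all W)
n=28: W (go to 21, an L position)
Reading off the rows marked L gives the requested list; there are 12 such values of n.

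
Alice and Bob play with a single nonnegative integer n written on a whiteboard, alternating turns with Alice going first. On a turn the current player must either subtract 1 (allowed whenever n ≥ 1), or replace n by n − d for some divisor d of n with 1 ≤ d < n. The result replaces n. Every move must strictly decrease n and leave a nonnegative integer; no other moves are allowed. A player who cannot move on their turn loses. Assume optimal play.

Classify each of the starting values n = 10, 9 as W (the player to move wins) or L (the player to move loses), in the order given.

10: W, 9: L

Classify positions by backward induction: terminal positions (no move available) are L. From any other position, the mover wins iff some move reaches an L.
n=0: no move → L
n=1: reaches L-position 0 → W
n=2: only reaches 1(W), which is W → L
n=3: reaches L-position 2 → W
n=4: reaches L-position 2 → W
n=5: only reaches 4(W), which is W → L
n=6: reaches L-position 5 → W
n=7: only reaches 6(W), which is W → L
n=8: reaches L-position 7 → W
n=9: only reaches 6(W), 8(W), all W → L
n=10: reaches L-position 5 → W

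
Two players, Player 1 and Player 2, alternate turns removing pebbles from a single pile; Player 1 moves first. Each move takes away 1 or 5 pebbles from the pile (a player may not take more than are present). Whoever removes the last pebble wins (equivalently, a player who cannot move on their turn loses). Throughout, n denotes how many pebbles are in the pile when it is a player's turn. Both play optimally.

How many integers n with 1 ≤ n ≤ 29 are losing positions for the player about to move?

Positions with no move are L. A position that does have a move is losing for the player to move precisely when every available move leads to a winning position for the opponent. Fill in the labels:
n=0: no move → L
n=1: →0(L), so W
n=2: →1(W) only, which is W, so L
n=3: →2(L), so W
n=4: →3(W) only, which is W, so L
n=5: →4(L), so W
n=6: →5(W), 1(W) — all W, so L
n=7: →6(L), so W
n=8: →7(W), 3(W) — all W, so L
n=9: →8(L), so W
n=10: →9(W), 5(W) — all W, so L
n=11: →10(L), so W
n=12: →11(W), 7(W) — all W, so L
n=13: →12(L), so W
n=14: →13(W), 9(W) — all W, so L
n=15: →14(L), so W
n=16: →15(W), 11(W) — all W, so L
n=17: →16(L), so W
n=18: →17(W), 13(W) — all W, so L
n=19: →18(L), so W
n=20: →19(W), 15(W) — all W, so L
n=21: →20(L), so W
n=22: →21(W), 17(W) — all W, so L
n=23: →22(L), so W
n=24: →23(W), 19(W) — all W, so L
n=25: →24(L), so W
n=26: →25(W), 21(W) — all W, so L
n=27: →26(L), so W
n=28: →27(W), 23(W) — all W, so L
n=29: →28(L), so W
L entries with 1 ≤ n ≤ 29 (n=0 is outside the asked range and is not counted): n = 2, 4, 6, 8, 10, 12, 14, 16, 18, 20, 22, 24, 26, 28; that makes 14.

14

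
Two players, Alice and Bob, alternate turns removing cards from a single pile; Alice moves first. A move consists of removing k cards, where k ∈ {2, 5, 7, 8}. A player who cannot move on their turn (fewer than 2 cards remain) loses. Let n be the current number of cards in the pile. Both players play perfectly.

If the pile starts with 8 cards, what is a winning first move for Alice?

Remove 7, leaving 1.

Build the W/L table. Terminal = L. A non-terminal position is W if it has a move to some L; otherwise it is L.
n=0: no move → L
n=1: no move → L
n=2: reaches L-position 0 → W
n=3: reaches L-position 1 → W
n=4: only reaches 2(W), which is W → L
n=5: reaches L-position 0 → W
n=6: reaches L-position 4 → W
n=7: reaches L-position 0 → W
n=8: reaches L-position 1 → W
From 8, the L positions reachable in one move are: 1, 0. Any move reaching one of these is winning.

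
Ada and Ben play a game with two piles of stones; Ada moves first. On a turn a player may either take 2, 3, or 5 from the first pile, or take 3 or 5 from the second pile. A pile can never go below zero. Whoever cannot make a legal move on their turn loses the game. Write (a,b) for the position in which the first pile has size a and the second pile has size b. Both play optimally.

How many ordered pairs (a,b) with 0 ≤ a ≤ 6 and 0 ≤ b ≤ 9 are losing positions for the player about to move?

20

Compute win/loss labels from the base case upward. A position with no move is L. Any other position is W if it can reach an L in one move, else L.
Every move lowers a or b (never raises either), so fill the grid row by row in increasing a, and left to right within a row: each cell's successors are then already labelled.
      b=0  b=1  b=2  b=3  b=4  b=5  b=6  b=7  b=8  b=9
a=0:    L    L    L    W    W    W    W    W    L    L
a=1:    L    L    L    W    W    W    W    W    L    L
a=2:    W    W    W    L    L    L    W    W    W    W
a=3:    W    W    W    L    L    L    W    W    W    W
a=4:    W    W    W    W    W    W    L    L    W    W
a=5:    W    W    W    W    W    W    L    L    W    W
a=6:    W    W    W    W    W    W    W    W    W    W
Cells with no legal move (terminal, hence L): (0,0), (0,1), (0,2), (1,0), (1,1), (1,2).
The remaining L cells, each justified by listing all of its moves:
(0,8): moves to (0,5)(W), (0,3)(W); every one is W ⇒ L
(0,9): moves to (0,6)(W), (0,4)(W); every one is W ⇒ L
(1,8): moves to (1,5)(W), (1,3)(W); every one is W ⇒ L
(1,9): moves to (1,6)(W), (1,4)(W); every one is W ⇒ L
(2,3): moves to (0,3)(W), (2,0)(W); every one is W ⇒ L
(2,4): moves to (0,4)(W), (2,1)(W); every one is W ⇒ L
(2,5): moves to (0,5)(W), (2,2)(W), (2,0)(W); every one is W ⇒ L
(3,3): moves to (1,3)(W), (0,3)(W), (3,0)(W); every one is W ⇒ L
(3,4): moves to (1,4)(W), (0,4)(W), (3,1)(W); every one is W ⇒ L
(3,5): moves to (1,5)(W), (0,5)(W), (3,2)(W), (3,0)(W); every one is W ⇒ L
(4,6): moves to (2,6)(W), (1,6)(W), (4,3)(W), (4,1)(W); every one is W ⇒ L
(4,7): moves to (2,7)(W), (1,7)(W), (4,4)(W), (4,2)(W); every one is W ⇒ L
(5,6): moves to (3,6)(W), (2,6)(W), (0,6)(W), (5,3)(W), (5,1)(W); every one is W ⇒ L
(5,7): moves to (3,7)(W), (2,7)(W), (0,7)(W), (5,4)(W), (5,2)(W); every one is W ⇒ L
Every other cell has at least one move into one of the L cells above, so it is W.
L cells per row: a=0: 5, a=1: 5, a=2: 3, a=3: 3, a=4: 2, a=5: 2, a=6: 0; total 20.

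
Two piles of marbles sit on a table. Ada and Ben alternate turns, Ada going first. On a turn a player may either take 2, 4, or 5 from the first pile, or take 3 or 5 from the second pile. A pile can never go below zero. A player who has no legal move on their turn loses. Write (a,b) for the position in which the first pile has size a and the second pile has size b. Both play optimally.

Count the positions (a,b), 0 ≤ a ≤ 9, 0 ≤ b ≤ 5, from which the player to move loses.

21

Label each position W (a win for the player to move) or L (a loss). A position with no legal move is L; any other position is W exactly when some move reaches an L, and L when every move reaches a W.
Every move lowers a or b (never raises either), so fill the grid row by row in increasing a, and left to right within a row: each cell's successors are then already labelled.
      b=0  b=1  b=2  b=3  b=4  b=5
a=0:    L    L    L    W    W    W
a=1:    L    L    L    W    W    W
a=2:    W    W    W    L    L    L
a=3:    W    W    W    L    L    L
a=4:    W    W    W    W    W    W
a=5:    W    W    W    W    W    W
a=6:    W    W    W    W    W    W
a=7:    L    L    L    W    W    W
a=8:    L    L    L    W    W    W
a=9:    W    W    W    L    L    L
Cells with no legal move (terminal, hence L): (0,0), (0,1), (0,2), (1,0), (1,1), (1,2).
The remaining L cells, each justified by listing all of its moves:
(2,3): L (options (0,3)(W), (2,0)(W) are all W)
(2,4): L (options (0,4)(W), (2,1)(W) are all W)
(2,5): L (options (0,5)(W), (2,2)(W), (2,0)(W) are all W)
(3,3): L (options (1,3)(W), (3,0)(W) are all W)
(3,4): L (options (1,4)(W), (3,1)(W) are all W)
(3,5): L (options (1,5)(W), (3,2)(W), (3,0)(W) are all W)
(7,0): L (options (5,0)(W), (3,0)(W), (2,0)(W) are all W)
(7,1): L (options (5,1)(W), (3,1)(W), (2,1)(W) are all W)
(7,2): L (options (5,2)(W), (3,2)(W), (2,2)(W) are all W)
(8,0): L (options (6,0)(W), (4,0)(W), (3,0)(W) are all W)
(8,1): L (options (6,1)(W), (4,1)(W), (3,1)(W) are all W)
(8,2): L (options (6,2)(W), (4,2)(W), (3,2)(W) are all W)
(9,3): L (options (7,3)(W), (5,3)(W), (4,3)(W), (9,0)(W) are all W)
(9,4): L (options (7,4)(W), (5,4)(W), (4,4)(W), (9,1)(W) are all W)
(9,5): L (options (7,5)(W), (5,5)(W), (4,5)(W), (9,2)(W), (9,0)(W) are all W)
Every other cell has at least one move into one of the L cells above, so it is W.
L cells per row: a=0: 3, a=1: 3, a=2: 3, a=3: 3, a=4: 0, a=5: 0, a=6: 0, a=7: 3, a=8: 3, a=9: 3; total 21.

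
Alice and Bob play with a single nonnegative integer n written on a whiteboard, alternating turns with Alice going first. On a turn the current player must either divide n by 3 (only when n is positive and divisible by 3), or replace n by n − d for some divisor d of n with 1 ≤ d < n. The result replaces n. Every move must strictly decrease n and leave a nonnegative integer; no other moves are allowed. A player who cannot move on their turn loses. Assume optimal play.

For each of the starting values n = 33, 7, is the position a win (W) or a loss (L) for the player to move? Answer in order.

33: W, 7: L

Build the W/L table. Terminal = L. A non-terminal position is W if it has a move to some L; otherwise it is L.
n=0: no move → L
n=1: no move → L
n=2: can move to 1, which is L ⇒ W
n=3: can move to 1, which is L ⇒ W
n=4: moves to 2(W), 3(W); every one is W ⇒ L
n=5: can move to 4, which is L ⇒ W
n=6: can move to 4, which is L ⇒ W
n=7: the only move is to 6(W), a W ⇒ L
n=8: can move to 4, which is L ⇒ W
n=9: moves to 3(W), 6(W), 8(W); every one is W ⇒ L
n=10: can move to 9, which is L ⇒ W
n=11: the only move is to 10(W), a W ⇒ L
n=12: can move to 4, which is L ⇒ W
n=13: the only move is to 12(W), a W ⇒ L
n=14: can move to 7, which is L ⇒ W
n=15: moves to 5(W), 10(W), 12(W), 14(W); every one is W ⇒ L
n=16: can move to 15, which is L ⇒ W
n=17: the only move is to 16(W), a W ⇒ L
n=18: can move to 9, which is L ⇒ W
n=19: the only move is to 18(W), a W ⇒ L
n=20: can move to 15, which is L ⇒ W
n=21: can move to 7, which is L ⇒ W
n=22: can move to 11, which is L ⇒ W
n=23: the only move is to 22(W), a W ⇒ L
n=24: can move to 23, which is L ⇒ W
n=25: moves to 20(W), 24(W); every one is W ⇒ L
n=26: can move to 13, which is L ⇒ W
n=27: can move to 9, which is L ⇒ W
n=28: moves to 14(W), 21(W), 24(W), 26(W), 27(W); every one is W ⇒ L
n=29: can move to 28, which is L ⇒ W
n=30: can move to 15, which is L ⇒ W
n=31: the only move is to 30(W), a W ⇒ L
n=32: can move to 28, which is L ⇒ W
n=33: can move to 11, which is L ⇒ W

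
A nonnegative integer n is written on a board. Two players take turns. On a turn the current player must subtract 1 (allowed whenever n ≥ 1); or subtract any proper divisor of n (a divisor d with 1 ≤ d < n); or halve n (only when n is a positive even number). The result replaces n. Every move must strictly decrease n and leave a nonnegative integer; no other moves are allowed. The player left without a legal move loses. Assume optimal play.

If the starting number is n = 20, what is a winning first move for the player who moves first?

Label each position W (a win for the player to move) or L (a loss). A position with no legal move is L; any other position is W exactly when some move reaches an L, and L when every move reaches a W.
n=0: no move → L
n=1: can move to 0, which is L ⇒ W
n=2: the only move is to 1(W), a W ⇒ L
n=3: can move to 2, which is L ⇒ W
n=4: can move to 2, which is L ⇒ W
n=5: the only move is to 4(W), a W ⇒ L
n=6: can move to 5, which is L ⇒ W
n=7: the only move is to 6(W), a W ⇒ L
n=8: can move to 7, which is L ⇒ W
n=9: moves to 6(W), 8(W); every one is W ⇒ L
n=10: can move to 5, which is L ⇒ W
n=11: the only move is to 10(W), a W ⇒ L
n=12: can move to 9, which is L ⇒ W
n=13: the only move is to 12(W), a W ⇒ L
n=14: can move to 7, which is L ⇒ W
n=15: moves to 10(W), 12(W), 14(W); every one is W ⇒ L
n=16: can move to 15, which is L ⇒ W
n=17: the only move is to 16(W), a W ⇒ L
n=18: can move to 9, which is L ⇒ W
n=19: the only move is to 18(W), a W ⇒ L
n=20: can move to 15, which is L ⇒ W
From 20, the L positions reachable in one move are: 15, 19. Any move reaching one of these is winning.

Move to 15.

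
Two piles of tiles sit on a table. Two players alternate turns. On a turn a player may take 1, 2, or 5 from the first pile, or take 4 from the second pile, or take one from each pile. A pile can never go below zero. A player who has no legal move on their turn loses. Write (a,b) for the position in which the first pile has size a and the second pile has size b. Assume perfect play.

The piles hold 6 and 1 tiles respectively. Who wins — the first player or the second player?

The second player wins.

Compute win/loss labels from the base case upward. A position with no move is L. Any other position is W if it can reach an L in one move, else L.
No move ever increases a pile, so every position that can arise here has a ≤ 6 and b ≤ 1; it is enough to label the cells with 0 ≤ a ≤ 6 and 0 ≤ b ≤ 1.
Every move lowers a or b (never raises either), so fill the grid row by row in increasing a, and left to right within a row: each cell's successors are then already labelled.
      b=0  b=1
a=0:    L    L
a=1:    W    W
a=2:    W    W
a=3:    L    L
a=4:    W    W
a=5:    W    W
a=6:    L    L
Cells with no legal move (terminal, hence L): (0,0), (0,1).
The remaining L cells, each justified by listing all of its moves:
(3,0): →(2,0)(W), (1,0)(W) — all W, so L
(3,1): →(2,1)(W), (1,1)(W), (2,0)(W) — all W, so L
(6,0): →(5,0)(W), (4,0)(W), (1,0)(W) — all W, so L
(6,1): →(5,1)(W), (4,1)(W), (1,1)(W), (5,0)(W) — all W, so L
Every other cell has at least one move into one of the L cells above, so it is W.
Every move from (6,1) reaches a W position, so the mover loses.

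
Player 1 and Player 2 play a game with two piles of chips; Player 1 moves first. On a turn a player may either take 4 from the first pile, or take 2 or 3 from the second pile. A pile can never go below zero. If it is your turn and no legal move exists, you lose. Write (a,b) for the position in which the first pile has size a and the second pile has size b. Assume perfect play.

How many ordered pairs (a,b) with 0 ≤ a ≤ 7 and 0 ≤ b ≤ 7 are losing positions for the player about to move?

Label each position W (a win for the player to move) or L (a loss). A position with no legal move is L; any other position is W exactly when some move reaches an L, and L when every move reaches a W.
Every move lowers a or b (never raises either), so fill the grid row by row in increasing a, and left to right within a row: each cell's successors are then already labelled.
      b=0  b=1  b=2  b=3  b=4  b=5  b=6  b=7
a=0:    L    L    W    W    W    L    L    W
a=1:    L    L    W    W    W    L    L    W
a=2:    L    L    W    W    W    L    L    W
a=3:    L    L    W    W    W    L    L    W
a=4:    W    W    L    L    W    W    W    L
a=5:    W    W    L    L    W    W    W    L
a=6:    W    W    L    L    W    W    W    L
a=7:    W    W    L    L    W    W    W    L
Cells with no legal move (terminal, hence L): (0,0), (0,1), (1,0), (1,1), (2,0), (2,1), (3,0), (3,1).
The remaining L cells, each justified by listing all of its moves:
(0,5): →(0,3)(W), (0,2)(W) — all W, so L
(0,6): →(0,4)(W), (0,3)(W) — all W, so L
(1,5): →(1,3)(W), (1,2)(W) — all W, so L
(1,6): →(1,4)(W), (1,3)(W) — all W, so L
(2,5): →(2,3)(W), (2,2)(W) — all W, so L
(2,6): →(2,4)(W), (2,3)(W) — all W, so L
(3,5): →(3,3)(W), (3,2)(W) — all W, so L
(3,6): →(3,4)(W), (3,3)(W) — all W, so L
(4,2): →(0,2)(W), (4,0)(W) — all W, so L
(4,3): →(0,3)(W), (4,1)(W), (4,0)(W) — all W, so L
(4,7): →(0,7)(W), (4,5)(W), (4,4)(W) — all W, so L
(5,2): →(1,2)(W), (5,0)(W) — all W, so L
(5,3): →(1,3)(W), (5,1)(W), (5,0)(W) — all W, so L
(5,7): →(1,7)(W), (5,5)(W), (5,4)(W) — all W, so L
(6,2): →(2,2)(W), (6,0)(W) — all W, so L
(6,3): →(2,3)(W), (6,1)(W), (6,0)(W) — all W, so L
(6,7): →(2,7)(W), (6,5)(W), (6,4)(W) — all W, so L
(7,2): →(3,2)(W), (7,0)(W) — all W, so L
(7,3): →(3,3)(W), (7,1)(W), (7,0)(W) — all W, so L
(7,7): →(3,7)(W), (7,5)(W), (7,4)(W) — all W, so L
Every other cell has at least one move into one of the L cells above, so it is W.
L cells per row: a=0: 4, a=1: 4, a=2: 4, a=3: 4, a=4: 3, a=5: 3, a=6: 3, a=7: 3; total 28.

28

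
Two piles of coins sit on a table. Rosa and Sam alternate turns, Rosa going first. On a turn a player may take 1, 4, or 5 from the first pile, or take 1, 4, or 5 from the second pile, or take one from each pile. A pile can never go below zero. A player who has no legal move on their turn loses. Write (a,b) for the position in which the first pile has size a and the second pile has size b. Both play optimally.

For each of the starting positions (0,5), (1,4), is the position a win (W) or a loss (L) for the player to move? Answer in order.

(0,5): W, (1,4): L

Classify positions by backward induction: terminal positions (no move available) are L. From any other position, the mover wins iff some move reaches an L.
No move ever increases a pile, so every position that can arise here has a ≤ 1 and b ≤ 5; it is enough to label the cells with 0 ≤ a ≤ 1 and 0 ≤ b ≤ 5.
Every move lowers a or b (never raises either), so fill the grid row by row in increasing a, and left to right within a row: each cell's successors are then already labelled.
      b=0  b=1  b=2  b=3  b=4  b=5
a=0:    L    W    L    W    W    W
a=1:    W    W    W    W    L    W
Cells with no legal move (terminal, hence L): (0,0).
The remaining L cells, each justified by listing all of its moves:
(0,2): L (sole option (0,1)(W) is W)
(1,4): L (options (0,4)(W), (1,3)(W), (1,0)(W), (0,3)(W) are all W)
Every other cell has at least one move into one of the L cells above, so it is W.
(0,5): the move to (0,0) reaches an L cell, so W
(1,4): one of the L cells justified above, so L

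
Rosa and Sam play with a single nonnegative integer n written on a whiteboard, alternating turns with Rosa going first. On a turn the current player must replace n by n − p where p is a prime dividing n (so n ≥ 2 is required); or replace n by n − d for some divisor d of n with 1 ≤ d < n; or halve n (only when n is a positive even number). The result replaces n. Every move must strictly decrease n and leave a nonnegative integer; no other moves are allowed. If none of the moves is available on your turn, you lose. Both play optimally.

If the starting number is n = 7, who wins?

Rosa wins.

Classify positions by backward induction: terminal positions (no move available) are L. From any other position, the mover wins iff some move reaches an L.
n=0: no move → L
n=1: no move → L
n=2: reaches L-position 0 → W
n=3: reaches L-position 0 → W
n=4: only reaches 2(W), 3(W), all W → L
n=5: reaches L-position 0 → W
n=6: reaches L-position 4 → W
n=7: reaches L-position 0 → W
The starting position 7 is W: Rosa should move to 0, handing over an L position.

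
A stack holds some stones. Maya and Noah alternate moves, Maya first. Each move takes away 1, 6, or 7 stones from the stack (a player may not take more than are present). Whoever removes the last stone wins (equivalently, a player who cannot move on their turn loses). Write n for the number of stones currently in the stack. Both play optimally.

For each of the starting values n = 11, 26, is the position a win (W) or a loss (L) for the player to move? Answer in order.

Classify positions by backward induction: terminal positions (no move available) are L. From any other position, the mover wins iff some move reaches an L.
n=0: no move → L
n=1: W (go to 0, an L position)
n=2: L (sole option 1(W) is W)
n=3: W (go to 2, an L position)
n=4: L (sole option 3(W) is W)
n=5: W (go to 4, an L position)
n=6: W (go to 0, an L position)
n=7: W (go to 0, an L position)
n=8: W (go to 2, an L position)
n=9: W (go to 2, an L position)
n=10: W (go to 4, an L position)
n=11: W (go to 4, an L position)
n=12: L (options 11(W), 6(W), 5(W) are all W)
n=13: W (go to 12, an L position)
n=14: L (options 13(W), 8(W), 7(W) are all W)
n=15: W (go to 14, an L position)
n=16: L (options 15(W), 10(W), 9(W) are all W)
n=17: W (go to 16, an L position)
n=18: W (go to 12, an L position)
n=19: W (go to 12, an L position)
n=20: W (go to 14, an L position)
n=21: W (go to 14, an L position)
n=22: W (go to 16, an L position)
n=23: W (go to 16, an L position)
n=24: L (options 23(W), 18(W), 17(W) are all W)
n=25: W (go to 24, an L position)
n=26: L (options 25(W), 20(W), 19(W) are all W)

11: W, 26: L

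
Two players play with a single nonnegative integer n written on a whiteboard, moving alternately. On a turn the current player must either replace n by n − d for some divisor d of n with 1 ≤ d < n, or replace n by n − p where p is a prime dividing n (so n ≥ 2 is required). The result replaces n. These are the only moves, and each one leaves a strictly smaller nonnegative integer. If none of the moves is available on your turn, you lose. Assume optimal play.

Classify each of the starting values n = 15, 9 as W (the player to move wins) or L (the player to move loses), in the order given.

Build the W/L table. Terminal = L. A non-terminal position is W if it has a move to some L; otherwise it is L.
n=0: no move → L
n=1: no move → L
n=2: W (go to 0, an L position)
n=3: W (go to 0, an L position)
n=4: L (options 2(W), 3(W) are all W)
n=5: W (go to 0, an L position)
n=6: W (go to 4, an L position)
n=7: W (go to 0, an L position)
n=8: W (go to 4, an L position)
n=9: L (options 6(W), 8(W) are all W)
n=10: W (go to 9, an L position)
n=11: W (go to 0, an L position)
n=12: W (go to 9, an L position)
n=13: W (go to 0, an L position)
n=14: L (options 7(W), 12(W), 13(W) are all W)
n=15: W (go to 14, an L position)

15: W, 9: L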